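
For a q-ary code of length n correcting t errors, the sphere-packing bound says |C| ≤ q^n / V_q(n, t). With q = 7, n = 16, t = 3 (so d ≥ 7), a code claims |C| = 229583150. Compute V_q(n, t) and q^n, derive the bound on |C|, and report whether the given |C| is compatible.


V_q(n, t) = 125377, q^n = 33232930569601, Hamming bound = 265064011, |C| = 229583150 ≤ bound (satisfied).

Step 1: Compute V_q(n, t) = Σ_{j=0}^3 C(n, j) (q−1)^j.
  j = 0: C(16,0)·(6)^0 = 1·1 = 1.
  j = 1: C(16,1)·(6)^1 = 16·6 = 96.
  j = 2: C(16,2)·(6)^2 = 120·36 = 4320.
  j = 3: C(16,3)·(6)^3 = 560·216 = 120960.
  V_q(n, t) = 1 + 96 + 4320 + 120960 = 125377.
Step 2: q^n = 7^16 = 33232930569601.
Step 3: Hamming bound ⌊q^n / V_q(n,t)⌋ = ⌊33232930569601/125377⌋ = 265064011.
Step 4: Compare |C| = 229583150 to 265064011: satisfied.
The claimed |C| lies below the Hamming bound.


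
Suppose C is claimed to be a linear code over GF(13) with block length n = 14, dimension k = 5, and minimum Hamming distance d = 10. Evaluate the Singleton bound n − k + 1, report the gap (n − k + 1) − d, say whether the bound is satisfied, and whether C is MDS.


Singleton RHS = n − k + 1 = 10, slack = 0, bound satisfied, MDS.

Singleton bound: d ≤ n − k + 1.
Here n = 14, k = 5, so n − k + 1 = 10.
Given d = 10, check d ≤ 10: YES.
Slack = (n − k + 1) − d = 0.
The code is MDS (slack = 0).
Description: the claimed parameters are [14, 5, 10]_13; such a code would be MDS (meets Singleton bound).


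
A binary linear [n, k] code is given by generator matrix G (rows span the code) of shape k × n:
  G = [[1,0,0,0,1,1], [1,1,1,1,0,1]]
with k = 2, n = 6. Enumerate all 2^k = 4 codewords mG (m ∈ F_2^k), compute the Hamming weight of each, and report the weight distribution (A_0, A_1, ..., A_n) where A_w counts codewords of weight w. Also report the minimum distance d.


Weight distribution: A_0 = 1, A_3 = 1, A_4 = 1, A_5 = 1. Minimum distance d = 3.

Enumerate all 2^2 = 4 messages m ∈ F_2^2.
For each, compute codeword c = mG in F_2^6, then tally its weight.
  m = 00 → c = 000000, weight = 0.
  m = 10 → c = 100011, weight = 3.
  m = 01 → c = 111101, weight = 5.
  m = 11 → c = 011110, weight = 4.
Tally weights:
  weight 0: 1 codewords.
  weight 3: 1 codewords.
  weight 4: 1 codewords.
  weight 5: 1 codewords.
Minimum distance d = smallest w > 0 with A_w > 0 = 3.
Sanity: Σ A_w = 4 = 2^2 = 4 ✓.


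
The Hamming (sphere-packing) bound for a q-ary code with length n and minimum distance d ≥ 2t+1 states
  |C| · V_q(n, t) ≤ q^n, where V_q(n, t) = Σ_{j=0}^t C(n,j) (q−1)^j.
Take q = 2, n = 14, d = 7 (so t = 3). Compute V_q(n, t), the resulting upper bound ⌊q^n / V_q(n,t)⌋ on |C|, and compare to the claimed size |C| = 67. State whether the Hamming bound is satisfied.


V_q(n, t) = 470, q^n = 16384, Hamming bound = 34, |C| = 67 > bound (violated).

Step 1: Compute V_q(n, t) = Σ_{j=0}^3 C(n, j) (q−1)^j.
  j = 0: C(14,0)·(1)^0 = 1·1 = 1.
  j = 1: C(14,1)·(1)^1 = 14·1 = 14.
  j = 2: C(14,2)·(1)^2 = 91·1 = 91.
  j = 3: C(14,3)·(1)^3 = 364·1 = 364.
  V_q(n, t) = 1 + 14 + 91 + 364 = 470.
Step 2: q^n = 2^14 = 16384.
Step 3: Hamming bound ⌊q^n / V_q(n,t)⌋ = ⌊16384/470⌋ = 34.
Step 4: Compare |C| = 67 to 34: violated.
The claimed |C| lies above the Hamming bound, so no 2-ary code of length 14 with d ≥ 7 can have 67 codewords.


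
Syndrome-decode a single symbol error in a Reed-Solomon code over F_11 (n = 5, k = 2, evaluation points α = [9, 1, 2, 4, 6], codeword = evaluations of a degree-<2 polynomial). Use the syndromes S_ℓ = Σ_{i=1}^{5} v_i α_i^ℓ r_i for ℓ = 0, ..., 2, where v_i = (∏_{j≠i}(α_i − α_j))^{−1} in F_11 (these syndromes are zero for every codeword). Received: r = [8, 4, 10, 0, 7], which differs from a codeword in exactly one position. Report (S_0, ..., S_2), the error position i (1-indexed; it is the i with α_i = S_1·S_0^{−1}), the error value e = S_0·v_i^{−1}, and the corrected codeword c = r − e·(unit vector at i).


S = (6, 3, 7), error at position 5, error magnitude e = 6, c = [8, 4, 10, 0, 1].

Step 1: column multipliers v_i = (∏_{j≠i}(α_i − α_j))^{−1} mod 11.
  i = 1 (α = 9): (9−1)(9−2)(9−4)(9−6) = 8·7·5·3 = 840 ≡ 4, so v_1 = 4^{−1} = 3 (mod 11).
  i = 2 (α = 1): (1−9)(1−2)(1−4)(1−6) = (−8)·(−1)·(−3)·(−5) = 120 ≡ 10, so v_2 = 10^{−1} = 10 (mod 11).
  i = 3 (α = 2): (2−9)(2−1)(2−4)(2−6) = (−7)·1·(−2)·(−4) = −56 ≡ 10, so v_3 = 10^{−1} = 10 (mod 11).
  i = 4 (α = 4): (4−9)(4−1)(4−2)(4−6) = (−5)·3·2·(−2) = 60 ≡ 5, so v_4 = 5^{−1} = 9 (mod 11).
  i = 5 (α = 6): (6−9)(6−1)(6−2)(6−4) = (−3)·5·4·2 = −120 ≡ 1, so v_5 = 1^{−1} = 1 (mod 11).
  v = [3, 10, 10, 9, 1].
Step 2: syndromes of r = [8, 4, 10, 0, 7] (all sums mod 11).
  S_0 = Σ v_i r_i = 3·8 + 10·4 + 10·10 + 9·0 + 1·7 = 171 ≡ 6.
  S_1 = Σ v_i α_i r_i = 3·9·8 + 10·1·4 + 10·2·10 + 9·4·0 + 1·6·7 = 498 ≡ 3.
  α_i^2 mod 11 = [4, 1, 4, 5, 3].
  S_2 = Σ v_i α_i^2 r_i = 3·4·8 + 10·1·4 + 10·4·10 + 9·5·0 + 1·3·7 = 557 ≡ 7.
  S = (6, 3, 7) ≠ 0, so r is not a codeword (an error is present).
Step 3: locate the error. For a single error e at position i, S_ℓ = v_i·e·α_i^ℓ, so α_err = S_1/S_0.
  S_0^{−1} = 6^{−1} = 2 (mod 11), so α_err = 3·2 = 6 ≡ 6 = α_5. Error position i = 5.
  Consistency check: S_2/S_1 = 7·4 = 28 ≡ 6 = α_err ✓ (single-error assumption holds).
Step 4: error magnitude e = S_0/v_5 = S_0·∏_{j≠5}(α_5 − α_j) = 6·1 = 6 ≡ 6 (mod 11).
Step 5: correct position 5: c_5 = r_5 − e = 7 − 6 ≡ 1 (mod 11). Hence c = [8, 4, 10, 0, 1].
  Check: interpolating c through the α_i gives m(x) = 9 + 6·x (degree < 2) with m(α_i) = c_i for every i, so c is indeed a codeword.


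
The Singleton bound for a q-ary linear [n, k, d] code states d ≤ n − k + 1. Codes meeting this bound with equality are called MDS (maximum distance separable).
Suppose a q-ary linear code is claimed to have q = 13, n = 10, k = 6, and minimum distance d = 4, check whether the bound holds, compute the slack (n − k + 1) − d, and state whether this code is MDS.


Singleton RHS = n − k + 1 = 5, slack = 1, bound satisfied, not MDS.

Singleton bound: d ≤ n − k + 1.
Here n = 10, k = 6, so n − k + 1 = 5.
Given d = 4, check d ≤ 5: YES.
Slack = (n − k + 1) − d = 1.
The code is NOT MDS (slack = 1 > 0).
Description: the claimed parameters are [10, 6, 4]_13; such a code would be non-MDS.


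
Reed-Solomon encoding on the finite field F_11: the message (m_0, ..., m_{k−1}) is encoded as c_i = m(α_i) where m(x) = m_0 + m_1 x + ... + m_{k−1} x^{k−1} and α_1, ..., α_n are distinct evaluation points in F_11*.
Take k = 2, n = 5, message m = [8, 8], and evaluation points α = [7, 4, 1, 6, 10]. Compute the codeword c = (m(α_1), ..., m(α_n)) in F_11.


c = [9, 7, 5, 1, 0]

Message polynomial: m(x) = 8 + 8·x (mod 11).
For each evaluation point α_i, compute m(α_i) mod 11:
  α_1 = 7: Horner steps 8 → 9, so m(7) = 9.
  α_2 = 4: Horner steps 8 → 7, so m(4) = 7.
  α_3 = 1: Horner steps 8 → 5, so m(1) = 5.
  α_4 = 6: Horner steps 8 → 1, so m(6) = 1.
  α_5 = 10: Horner steps 8 → 0, so m(10) = 0.
Codeword c = [9, 7, 5, 1, 0] ∈ F_11^5.


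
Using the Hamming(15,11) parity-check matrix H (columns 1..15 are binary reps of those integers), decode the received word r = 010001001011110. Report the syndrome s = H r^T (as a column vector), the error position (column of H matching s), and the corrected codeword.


s = (1, 0, 0, 1)^T, error position = 9, corrected codeword c = 010001000011110

Compute s = H r^T mod 2 one row at a time:
  s_1 = 0 + 1 + 0 + 1 + 1 + 1 + 1 + 0 = 5 ≡ 1 (mod 2).
  s_2 = 0 + 0 + 1 + 0 + 1 + 1 + 1 + 0 = 4 ≡ 0 (mod 2).
  s_3 = 1 + 0 + 1 + 0 + 0 + 1 + 1 + 0 = 4 ≡ 0 (mod 2).
  s_4 = 0 + 0 + 0 + 0 + 1 + 1 + 1 + 0 = 3 ≡ 1 (mod 2).
s = (1, 0, 0, 1)^T — this equals column 9 of H (binary 1001), so error is at position 9.
Correct: flip bit 9 of r = 010001001011110 to get c = 010001000011110.


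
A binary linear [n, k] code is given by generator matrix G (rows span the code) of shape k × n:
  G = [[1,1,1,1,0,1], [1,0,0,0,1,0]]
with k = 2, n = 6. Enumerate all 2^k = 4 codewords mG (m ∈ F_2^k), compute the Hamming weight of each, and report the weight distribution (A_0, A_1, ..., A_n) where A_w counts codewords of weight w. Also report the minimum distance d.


Weight distribution: A_0 = 1, A_2 = 1, A_5 = 2. Minimum distance d = 2.

Enumerate all 2^2 = 4 messages m ∈ F_2^2.
For each, compute codeword c = mG in F_2^6, then tally its weight.
  m = 00 → c = 000000, weight = 0.
  m = 10 → c = 111101, weight = 5.
  m = 01 → c = 100010, weight = 2.
  m = 11 → c = 011111, weight = 5.
Tally weights:
  weight 0: 1 codewords.
  weight 2: 1 codewords.
  weight 5: 2 codewords.
Minimum distance d = smallest w > 0 with A_w > 0 = 2.
Sanity: Σ A_w = 4 = 2^2 = 4 ✓.


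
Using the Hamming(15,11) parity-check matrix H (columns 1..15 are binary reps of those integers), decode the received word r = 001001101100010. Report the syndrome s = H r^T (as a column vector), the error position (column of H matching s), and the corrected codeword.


s = (1, 1, 1, 1)^T, error position = 15, corrected codeword c = 001001101100011

Compute s = H r^T mod 2 one row at a time:
  s_1 = 0 + 1 + 1 + 0 + 0 + 0 + 1 + 0 = 3 ≡ 1 (mod 2).
  s_2 = 0 + 0 + 1 + 1 + 0 + 0 + 1 + 0 = 3 ≡ 1 (mod 2).
  s_3 = 0 + 1 + 1 + 1 + 1 + 0 + 1 + 0 = 5 ≡ 1 (mod 2).
  s_4 = 0 + 1 + 0 + 1 + 1 + 0 + 0 + 0 = 3 ≡ 1 (mod 2).
s = (1, 1, 1, 1)^T — this equals column 15 of H (binary 1111), so error is at position 15.
Correct: flip bit 15 of r = 001001101100010 to get c = 001001101100011.


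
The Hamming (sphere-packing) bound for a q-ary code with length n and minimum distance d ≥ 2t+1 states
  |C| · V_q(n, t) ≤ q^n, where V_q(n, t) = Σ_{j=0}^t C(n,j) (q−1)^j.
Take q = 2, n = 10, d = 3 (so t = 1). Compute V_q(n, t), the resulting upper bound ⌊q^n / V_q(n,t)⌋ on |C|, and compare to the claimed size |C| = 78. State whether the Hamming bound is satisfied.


V_q(n, t) = 11, q^n = 1024, Hamming bound = 93, |C| = 78 ≤ bound (satisfied).

Step 1: Compute V_q(n, t) = Σ_{j=0}^1 C(n, j) (q−1)^j.
  j = 0: C(10,0)·(1)^0 = 1·1 = 1.
  j = 1: C(10,1)·(1)^1 = 10·1 = 10.
  V_q(n, t) = 1 + 10 = 11.
Step 2: q^n = 2^10 = 1024.
Step 3: Hamming bound ⌊q^n / V_q(n,t)⌋ = ⌊1024/11⌋ = 93.
Step 4: Compare |C| = 78 to 93: satisfied.
The claimed |C| lies below the Hamming bound.


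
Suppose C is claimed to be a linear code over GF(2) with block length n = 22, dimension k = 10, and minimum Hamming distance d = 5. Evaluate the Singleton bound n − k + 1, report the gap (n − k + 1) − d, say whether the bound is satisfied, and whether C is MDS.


Singleton RHS = n − k + 1 = 13, slack = 8, bound satisfied, not MDS.

Singleton bound: d ≤ n − k + 1.
Here n = 22, k = 10, so n − k + 1 = 13.
Given d = 5, check d ≤ 13: YES.
Slack = (n − k + 1) − d = 8.
The code is NOT MDS (slack = 8 > 0).
Description: the claimed parameters are [22, 10, 5]_2; such a code would be non-MDS.


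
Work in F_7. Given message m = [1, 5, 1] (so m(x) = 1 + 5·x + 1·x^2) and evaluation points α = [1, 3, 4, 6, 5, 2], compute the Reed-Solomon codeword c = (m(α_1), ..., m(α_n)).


c = [0, 4, 2, 4, 2, 1]

Message polynomial: m(x) = 1 + 5·x + 1·x^2 (mod 7).
For each evaluation point α_i, compute m(α_i) mod 7:
  α_1 = 1: Horner steps 1 → 6 → 0, so m(1) = 0.
  α_2 = 3: Horner steps 1 → 1 → 4, so m(3) = 4.
  α_3 = 4: Horner steps 1 → 2 → 2, so m(4) = 2.
  α_4 = 6: Horner steps 1 → 4 → 4, so m(6) = 4.
  α_5 = 5: Horner steps 1 → 3 → 2, so m(5) = 2.
  α_6 = 2: Horner steps 1 → 0 → 1, so m(2) = 1.
Codeword c = [0, 4, 2, 4, 2, 1] ∈ F_7^6.


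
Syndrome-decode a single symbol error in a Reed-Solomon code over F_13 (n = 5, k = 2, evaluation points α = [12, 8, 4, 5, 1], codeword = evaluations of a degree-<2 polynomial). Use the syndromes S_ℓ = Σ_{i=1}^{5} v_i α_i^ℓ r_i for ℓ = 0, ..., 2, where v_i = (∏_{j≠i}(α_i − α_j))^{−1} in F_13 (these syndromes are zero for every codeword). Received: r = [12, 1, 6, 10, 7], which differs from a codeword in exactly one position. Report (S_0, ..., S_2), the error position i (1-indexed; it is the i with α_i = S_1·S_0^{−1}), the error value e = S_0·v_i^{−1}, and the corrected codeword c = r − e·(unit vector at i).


S = (9, 7, 4), error at position 2, error magnitude e = 5, c = [12, 9, 6, 10, 7].

Step 1: column multipliers v_i = (∏_{j≠i}(α_i − α_j))^{−1} mod 13.
  i = 1 (α = 12): (12−8)(12−4)(12−5)(12−1) = 4·8·7·11 = 2464 ≡ 7, so v_1 = 7^{−1} = 2 (mod 13).
  i = 2 (α = 8): (8−12)(8−4)(8−5)(8−1) = (−4)·4·3·7 = −336 ≡ 2, so v_2 = 2^{−1} = 7 (mod 13).
  i = 3 (α = 4): (4−12)(4−8)(4−5)(4−1) = (−8)·(−4)·(−1)·3 = −96 ≡ 8, so v_3 = 8^{−1} = 5 (mod 13).
  i = 4 (α = 5): (5−12)(5−8)(5−4)(5−1) = (−7)·(−3)·1·4 = 84 ≡ 6, so v_4 = 6^{−1} = 11 (mod 13).
  i = 5 (α = 1): (1−12)(1−8)(1−4)(1−5) = (−11)·(−7)·(−3)·(−4) = 924 ≡ 1, so v_5 = 1^{−1} = 1 (mod 13).
  v = [2, 7, 5, 11, 1].
Step 2: syndromes of r = [12, 1, 6, 10, 7] (all sums mod 13).
  S_0 = Σ v_i r_i = 2·12 + 7·1 + 5·6 + 11·10 + 1·7 = 178 ≡ 9.
  S_1 = Σ v_i α_i r_i = 2·12·12 + 7·8·1 + 5·4·6 + 11·5·10 + 1·1·7 = 1021 ≡ 7.
  α_i^2 mod 13 = [1, 12, 3, 12, 1].
  S_2 = Σ v_i α_i^2 r_i = 2·1·12 + 7·12·1 + 5·3·6 + 11·12·10 + 1·1·7 = 1525 ≡ 4.
  S = (9, 7, 4) ≠ 0, so r is not a codeword (an error is present).
Step 3: locate the error. For a single error e at position i, S_ℓ = v_i·e·α_i^ℓ, so α_err = S_1/S_0.
  S_0^{−1} = 9^{−1} = 3 (mod 13), so α_err = 7·3 = 21 ≡ 8 = α_2. Error position i = 2.
  Consistency check: S_2/S_1 = 4·2 = 8 ≡ 8 = α_err ✓ (single-error assumption holds).
Step 4: error magnitude e = S_0/v_2 = S_0·∏_{j≠2}(α_2 − α_j) = 9·2 = 18 ≡ 5 (mod 13).
Step 5: correct position 2: c_2 = r_2 − e = 1 − 5 ≡ 9 (mod 13). Hence c = [12, 9, 6, 10, 7].
  Check: interpolating c through the α_i gives m(x) = 3 + 4·x (degree < 2) with m(α_i) = c_i for every i, so c is indeed a codeword.


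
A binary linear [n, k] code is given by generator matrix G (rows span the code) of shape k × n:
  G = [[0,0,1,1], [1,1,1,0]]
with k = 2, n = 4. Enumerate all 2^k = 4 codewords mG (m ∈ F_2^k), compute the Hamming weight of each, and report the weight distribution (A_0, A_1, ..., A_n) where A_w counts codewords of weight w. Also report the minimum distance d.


Weight distribution: A_0 = 1, A_2 = 1, A_3 = 2. Minimum distance d = 2.

Enumerate all 2^2 = 4 messages m ∈ F_2^2.
For each, compute codeword c = mG in F_2^4, then tally its weight.
  m = 00 → c = 0000, weight = 0.
  m = 10 → c = 0011, weight = 2.
  m = 01 → c = 1110, weight = 3.
  m = 11 → c = 1101, weight = 3.
Tally weights:
  weight 0: 1 codewords.
  weight 2: 1 codewords.
  weight 3: 2 codewords.
Minimum distance d = smallest w > 0 with A_w > 0 = 2.
Sanity: Σ A_w = 4 = 2^2 = 4 ✓.


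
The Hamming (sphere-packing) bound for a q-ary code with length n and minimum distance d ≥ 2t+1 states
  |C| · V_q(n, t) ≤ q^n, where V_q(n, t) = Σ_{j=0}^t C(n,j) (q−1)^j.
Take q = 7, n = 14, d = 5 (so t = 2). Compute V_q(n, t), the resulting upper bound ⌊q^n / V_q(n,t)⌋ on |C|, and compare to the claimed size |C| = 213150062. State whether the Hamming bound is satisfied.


V_q(n, t) = 3361, q^n = 678223072849, Hamming bound = 201792047, |C| = 213150062 > bound (violated).

Step 1: Compute V_q(n, t) = Σ_{j=0}^2 C(n, j) (q−1)^j.
  j = 0: C(14,0)·(6)^0 = 1·1 = 1.
  j = 1: C(14,1)·(6)^1 = 14·6 = 84.
  j = 2: C(14,2)·(6)^2 = 91·36 = 3276.
  V_q(n, t) = 1 + 84 + 3276 = 3361.
Step 2: q^n = 7^14 = 678223072849.
Step 3: Hamming bound ⌊q^n / V_q(n,t)⌋ = ⌊678223072849/3361⌋ = 201792047.
Step 4: Compare |C| = 213150062 to 201792047: violated.
The claimed |C| lies above the Hamming bound, so no 7-ary code of length 14 with d ≥ 5 can have 213150062 codewords.


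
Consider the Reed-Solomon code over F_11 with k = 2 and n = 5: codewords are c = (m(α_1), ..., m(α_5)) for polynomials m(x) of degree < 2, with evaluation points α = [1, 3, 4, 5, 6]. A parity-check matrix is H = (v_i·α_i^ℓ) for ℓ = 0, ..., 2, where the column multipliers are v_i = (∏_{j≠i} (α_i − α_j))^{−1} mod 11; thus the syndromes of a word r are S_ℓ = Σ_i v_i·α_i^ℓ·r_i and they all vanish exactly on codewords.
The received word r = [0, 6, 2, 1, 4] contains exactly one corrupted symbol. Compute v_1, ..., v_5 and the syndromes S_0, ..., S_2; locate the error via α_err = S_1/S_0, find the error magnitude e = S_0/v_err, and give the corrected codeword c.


S = (8, 10, 7), error at position 3, error magnitude e = 4, c = [0, 6, 9, 1, 4].

Step 1: column multipliers v_i = (∏_{j≠i}(α_i − α_j))^{−1} mod 11.
  i = 1 (α = 1): (1−3)(1−4)(1−5)(1−6) = (−2)·(−3)·(−4)·(−5) = 120 ≡ 10, so v_1 = 10^{−1} = 10 (mod 11).
  i = 2 (α = 3): (3−1)(3−4)(3−5)(3−6) = 2·(−1)·(−2)·(−3) = −12 ≡ 10, so v_2 = 10^{−1} = 10 (mod 11).
  i = 3 (α = 4): (4−1)(4−3)(4−5)(4−6) = 3·1·(−1)·(−2) = 6 ≡ 6, so v_3 = 6^{−1} = 2 (mod 11).
  i = 4 (α = 5): (5−1)(5−3)(5−4)(5−6) = 4·2·1·(−1) = −8 ≡ 3, so v_4 = 3^{−1} = 4 (mod 11).
  i = 5 (α = 6): (6−1)(6−3)(6−4)(6−5) = 5·3·2·1 = 30 ≡ 8, so v_5 = 8^{−1} = 7 (mod 11).
  v = [10, 10, 2, 4, 7].
Step 2: syndromes of r = [0, 6, 2, 1, 4] (all sums mod 11).
  S_0 = Σ v_i r_i = 10·0 + 10·6 + 2·2 + 4·1 + 7·4 = 96 ≡ 8.
  S_1 = Σ v_i α_i r_i = 10·1·0 + 10·3·6 + 2·4·2 + 4·5·1 + 7·6·4 = 384 ≡ 10.
  α_i^2 mod 11 = [1, 9, 5, 3, 3].
  S_2 = Σ v_i α_i^2 r_i = 10·1·0 + 10·9·6 + 2·5·2 + 4·3·1 + 7·3·4 = 656 ≡ 7.
  S = (8, 10, 7) ≠ 0, so r is not a codeword (an error is present).
Step 3: locate the error. For a single error e at position i, S_ℓ = v_i·e·α_i^ℓ, so α_err = S_1/S_0.
  S_0^{−1} = 8^{−1} = 7 (mod 11), so α_err = 10·7 = 70 ≡ 4 = α_3. Error position i = 3.
  Consistency check: S_2/S_1 = 7·10 = 70 ≡ 4 = α_err ✓ (single-error assumption holds).
Step 4: error magnitude e = S_0/v_3 = S_0·∏_{j≠3}(α_3 − α_j) = 8·6 = 48 ≡ 4 (mod 11).
Step 5: correct position 3: c_3 = r_3 − e = 2 − 4 ≡ 9 (mod 11). Hence c = [0, 6, 9, 1, 4].
  Check: interpolating c through the α_i gives m(x) = 8 + 3·x (degree < 2) with m(α_i) = c_i for every i, so c is indeed a codeword.


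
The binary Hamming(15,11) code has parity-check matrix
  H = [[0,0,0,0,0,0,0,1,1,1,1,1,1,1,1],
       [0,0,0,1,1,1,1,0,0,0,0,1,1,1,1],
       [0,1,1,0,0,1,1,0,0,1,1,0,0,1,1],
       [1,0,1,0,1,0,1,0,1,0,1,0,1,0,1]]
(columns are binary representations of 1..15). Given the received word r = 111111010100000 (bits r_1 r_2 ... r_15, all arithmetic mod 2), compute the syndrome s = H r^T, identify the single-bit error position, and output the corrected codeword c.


s = (0, 1, 0, 1)^T, error position = 5, corrected codeword c = 111101010100000

Compute s = H r^T mod 2 one row at a time:
  s_1 = 1 + 0 + 1 + 0 + 0 + 0 + 0 + 0 = 2 ≡ 0 (mod 2).
  s_2 = 1 + 1 + 1 + 0 + 0 + 0 + 0 + 0 = 3 ≡ 1 (mod 2).
  s_3 = 1 + 1 + 1 + 0 + 1 + 0 + 0 + 0 = 4 ≡ 0 (mod 2).
  s_4 = 1 + 1 + 1 + 0 + 0 + 0 + 0 + 0 = 3 ≡ 1 (mod 2).
s = (0, 1, 0, 1)^T — this equals column 5 of H (binary 0101), so error is at position 5.
Correct: flip bit 5 of r = 111111010100000 to get c = 111101010100000.


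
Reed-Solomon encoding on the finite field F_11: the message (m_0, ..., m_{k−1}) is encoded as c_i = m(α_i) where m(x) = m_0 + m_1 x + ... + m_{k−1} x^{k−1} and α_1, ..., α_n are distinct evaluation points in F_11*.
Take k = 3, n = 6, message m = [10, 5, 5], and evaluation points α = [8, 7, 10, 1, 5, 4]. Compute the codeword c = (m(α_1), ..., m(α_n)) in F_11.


c = [7, 4, 10, 9, 6, 0]

Message polynomial: m(x) = 10 + 5·x + 5·x^2 (mod 11).
For each evaluation point α_i, compute m(α_i) mod 11:
  α_1 = 8: Horner steps 5 → 1 → 7, so m(8) = 7.
  α_2 = 7: Horner steps 5 → 7 → 4, so m(7) = 4.
  α_3 = 10: Horner steps 5 → 0 → 10, so m(10) = 10.
  α_4 = 1: Horner steps 5 → 10 → 9, so m(1) = 9.
  α_5 = 5: Horner steps 5 → 8 → 6, so m(5) = 6.
  α_6 = 4: Horner steps 5 → 3 → 0, so m(4) = 0.
Codeword c = [7, 4, 10, 9, 6, 0] ∈ F_11^6.


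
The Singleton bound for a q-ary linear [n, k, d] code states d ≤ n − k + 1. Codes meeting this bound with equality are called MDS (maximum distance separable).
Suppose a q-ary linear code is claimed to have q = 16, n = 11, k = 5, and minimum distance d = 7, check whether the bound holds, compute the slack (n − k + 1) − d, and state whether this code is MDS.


Singleton RHS = n − k + 1 = 7, slack = 0, bound satisfied, MDS.

Singleton bound: d ≤ n − k + 1.
Here n = 11, k = 5, so n − k + 1 = 7.
Given d = 7, check d ≤ 7: YES.
Slack = (n − k + 1) − d = 0.
The code is MDS (slack = 0).
Description: the claimed parameters are [11, 5, 7]_16; such a code would be MDS (meets Singleton bound).


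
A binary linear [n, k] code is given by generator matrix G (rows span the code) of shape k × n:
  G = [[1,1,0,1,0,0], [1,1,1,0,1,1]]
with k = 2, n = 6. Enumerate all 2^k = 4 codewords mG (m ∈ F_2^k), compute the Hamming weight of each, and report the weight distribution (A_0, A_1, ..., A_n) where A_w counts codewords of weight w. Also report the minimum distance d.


Weight distribution: A_0 = 1, A_3 = 1, A_4 = 1, A_5 = 1. Minimum distance d = 3.

Enumerate all 2^2 = 4 messages m ∈ F_2^2.
For each, compute codeword c = mG in F_2^6, then tally its weight.
  m = 00 → c = 000000, weight = 0.
  m = 10 → c = 110100, weight = 3.
  m = 01 → c = 111011, weight = 5.
  m = 11 → c = 001111, weight = 4.
Tally weights:
  weight 0: 1 codewords.
  weight 3: 1 codewords.
  weight 4: 1 codewords.
  weight 5: 1 codewords.
Minimum distance d = smallest w > 0 with A_w > 0 = 3.
Sanity: Σ A_w = 4 = 2^2 = 4 ✓.


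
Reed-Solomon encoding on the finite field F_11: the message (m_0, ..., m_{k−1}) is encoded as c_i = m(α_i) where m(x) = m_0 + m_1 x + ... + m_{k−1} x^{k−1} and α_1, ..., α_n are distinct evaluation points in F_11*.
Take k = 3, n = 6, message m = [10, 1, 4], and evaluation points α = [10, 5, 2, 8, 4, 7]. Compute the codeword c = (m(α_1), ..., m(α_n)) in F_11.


c = [2, 5, 6, 10, 1, 4]

Message polynomial: m(x) = 10 + 1·x + 4·x^2 (mod 11).
For each evaluation point α_i, compute m(α_i) mod 11:
  α_1 = 10: Horner steps 4 → 8 → 2, so m(10) = 2.
  α_2 = 5: Horner steps 4 → 10 → 5, so m(5) = 5.
  α_3 = 2: Horner steps 4 → 9 → 6, so m(2) = 6.
  α_4 = 8: Horner steps 4 → 0 → 10, so m(8) = 10.
  α_5 = 4: Horner steps 4 → 6 → 1, so m(4) = 1.
  α_6 = 7: Horner steps 4 → 7 → 4, so m(7) = 4.
Codeword c = [2, 5, 6, 10, 1, 4] ∈ F_11^6.


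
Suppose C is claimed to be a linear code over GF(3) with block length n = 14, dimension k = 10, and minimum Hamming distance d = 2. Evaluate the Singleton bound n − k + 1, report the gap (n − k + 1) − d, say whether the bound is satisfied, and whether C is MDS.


Singleton RHS = n − k + 1 = 5, slack = 3, bound satisfied, not MDS.

Singleton bound: d ≤ n − k + 1.
Here n = 14, k = 10, so n − k + 1 = 5.
Given d = 2, check d ≤ 5: YES.
Slack = (n − k + 1) − d = 3.
The code is NOT MDS (slack = 3 > 0).
Description: the claimed parameters are [14, 10, 2]_3; such a code would be non-MDS.


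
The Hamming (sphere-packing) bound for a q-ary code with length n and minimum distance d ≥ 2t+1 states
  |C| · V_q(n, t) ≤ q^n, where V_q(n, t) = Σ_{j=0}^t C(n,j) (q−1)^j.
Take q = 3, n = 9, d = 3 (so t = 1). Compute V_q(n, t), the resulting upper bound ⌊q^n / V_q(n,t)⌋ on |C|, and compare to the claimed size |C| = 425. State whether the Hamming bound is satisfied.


V_q(n, t) = 19, q^n = 19683, Hamming bound = 1035, |C| = 425 ≤ bound (satisfied).

Step 1: Compute V_q(n, t) = Σ_{j=0}^1 C(n, j) (q−1)^j.
  j = 0: C(9,0)·(2)^0 = 1·1 = 1.
  j = 1: C(9,1)·(2)^1 = 9·2 = 18.
  V_q(n, t) = 1 + 18 = 19.
Step 2: q^n = 3^9 = 19683.
Step 3: Hamming bound ⌊q^n / V_q(n,t)⌋ = ⌊19683/19⌋ = 1035.
Step 4: Compare |C| = 425 to 1035: satisfied.
The claimed |C| lies below the Hamming bound.


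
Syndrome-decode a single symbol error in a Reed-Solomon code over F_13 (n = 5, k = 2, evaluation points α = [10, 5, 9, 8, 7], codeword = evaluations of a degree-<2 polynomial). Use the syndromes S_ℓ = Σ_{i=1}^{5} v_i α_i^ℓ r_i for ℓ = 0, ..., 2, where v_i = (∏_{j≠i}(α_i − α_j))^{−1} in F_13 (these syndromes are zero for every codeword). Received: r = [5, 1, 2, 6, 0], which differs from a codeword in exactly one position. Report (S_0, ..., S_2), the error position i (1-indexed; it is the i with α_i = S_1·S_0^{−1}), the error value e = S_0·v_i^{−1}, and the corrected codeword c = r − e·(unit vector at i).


S = (11, 8, 7), error at position 3, error magnitude e = 3, c = [5, 1, 12, 6, 0].

Step 1: column multipliers v_i = (∏_{j≠i}(α_i − α_j))^{−1} mod 13.
  i = 1 (α = 10): (10−5)(10−9)(10−8)(10−7) = 5·1·2·3 = 30 ≡ 4, so v_1 = 4^{−1} = 10 (mod 13).
  i = 2 (α = 5): (5−10)(5−9)(5−8)(5−7) = (−5)·(−4)·(−3)·(−2) = 120 ≡ 3, so v_2 = 3^{−1} = 9 (mod 13).
  i = 3 (α = 9): (9−10)(9−5)(9−8)(9−7) = (−1)·4·1·2 = −8 ≡ 5, so v_3 = 5^{−1} = 8 (mod 13).
  i = 4 (α = 8): (8−10)(8−5)(8−9)(8−7) = (−2)·3·(−1)·1 = 6 ≡ 6, so v_4 = 6^{−1} = 11 (mod 13).
  i = 5 (α = 7): (7−10)(7−5)(7−9)(7−8) = (−3)·2·(−2)·(−1) = −12 ≡ 1, so v_5 = 1^{−1} = 1 (mod 13).
  v = [10, 9, 8, 11, 1].
Step 2: syndromes of r = [5, 1, 2, 6, 0] (all sums mod 13).
  S_0 = Σ v_i r_i = 10·5 + 9·1 + 8·2 + 11·6 + 1·0 = 141 ≡ 11.
  S_1 = Σ v_i α_i r_i = 10·10·5 + 9·5·1 + 8·9·2 + 11·8·6 + 1·7·0 = 1217 ≡ 8.
  α_i^2 mod 13 = [9, 12, 3, 12, 10].
  S_2 = Σ v_i α_i^2 r_i = 10·9·5 + 9·12·1 + 8·3·2 + 11·12·6 + 1·10·0 = 1398 ≡ 7.
  S = (11, 8, 7) ≠ 0, so r is not a codeword (an error is present).
Step 3: locate the error. For a single error e at position i, S_ℓ = v_i·e·α_i^ℓ, so α_err = S_1/S_0.
  S_0^{−1} = 11^{−1} = 6 (mod 13), so α_err = 8·6 = 48 ≡ 9 = α_3. Error position i = 3.
  Consistency check: S_2/S_1 = 7·5 = 35 ≡ 9 = α_err ✓ (single-error assumption holds).
Step 4: error magnitude e = S_0/v_3 = S_0·∏_{j≠3}(α_3 − α_j) = 11·5 = 55 ≡ 3 (mod 13).
Step 5: correct position 3: c_3 = r_3 − e = 2 − 3 ≡ 12 (mod 13). Hence c = [5, 1, 12, 6, 0].
  Check: interpolating c through the α_i gives m(x) = 10 + 6·x (degree < 2) with m(α_i) = c_i for every i, so c is indeed a codeword.


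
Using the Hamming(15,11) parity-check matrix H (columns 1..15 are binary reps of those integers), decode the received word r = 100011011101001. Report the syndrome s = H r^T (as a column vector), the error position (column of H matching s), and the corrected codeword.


s = (1, 0, 1, 0)^T, error position = 10, corrected codeword c = 100011011001001

Compute s = H r^T mod 2 one row at a time:
  s_1 = 1 + 1 + 1 + 0 + 1 + 0 + 0 + 1 = 5 ≡ 1 (mod 2).
  s_2 = 0 + 1 + 1 + 0 + 1 + 0 + 0 + 1 = 4 ≡ 0 (mod 2).
  s_3 = 0 + 0 + 1 + 0 + 1 + 0 + 0 + 1 = 3 ≡ 1 (mod 2).
  s_4 = 1 + 0 + 1 + 0 + 1 + 0 + 0 + 1 = 4 ≡ 0 (mod 2).
s = (1, 0, 1, 0)^T — this equals column 10 of H (binary 1010), so error is at position 10.
Correct: flip bit 10 of r = 100011011101001 to get c = 100011011001001.


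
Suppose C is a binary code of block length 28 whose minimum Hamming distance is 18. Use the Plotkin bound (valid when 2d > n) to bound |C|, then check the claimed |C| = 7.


Plotkin bound M ≤ 4; given |C| = 7 > bound (violated).

Check applicability: 2d = 36, n = 28.
2d − n = 8 > 0, so Plotkin applies.
Compute d/(2d−n) = 18/8 ≈ 2.2500.
⌊d/(2d−n)⌋ = 2.
Plotkin bound: M ≤ 2·2 = 4.
Given |C| = 7, check: VIOLATED.
This |C| is above the Plotkin bound, so no binary code with n = 28, d = 18 and 7 codewords exists.


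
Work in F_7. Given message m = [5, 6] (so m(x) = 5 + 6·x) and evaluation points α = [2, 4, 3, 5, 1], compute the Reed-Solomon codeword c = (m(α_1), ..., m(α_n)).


c = [3, 1, 2, 0, 4]

Message polynomial: m(x) = 5 + 6·x (mod 7).
For each evaluation point α_i, compute m(α_i) mod 7:
  α_1 = 2: Horner steps 6 → 3, so m(2) = 3.
  α_2 = 4: Horner steps 6 → 1, so m(4) = 1.
  α_3 = 3: Horner steps 6 → 2, so m(3) = 2.
  α_4 = 5: Horner steps 6 → 0, so m(5) = 0.
  α_5 = 1: Horner steps 6 → 4, so m(1) = 4.
Codeword c = [3, 1, 2, 0, 4] ∈ F_7^5.


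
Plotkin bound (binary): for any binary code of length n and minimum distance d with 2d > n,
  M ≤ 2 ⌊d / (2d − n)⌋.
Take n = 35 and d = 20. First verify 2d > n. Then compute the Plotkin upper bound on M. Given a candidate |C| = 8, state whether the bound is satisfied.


Plotkin bound M ≤ 8; given |C| = 8 ≤ bound (satisfied).

Check applicability: 2d = 40, n = 35.
2d − n = 5 > 0, so Plotkin applies.
Compute d/(2d−n) = 20/5 ≈ 4.0000.
⌊d/(2d−n)⌋ = 4.
Plotkin bound: M ≤ 2·4 = 8.
Given |C| = 8, check: satisfied.
This |C| is at the Plotkin bound.


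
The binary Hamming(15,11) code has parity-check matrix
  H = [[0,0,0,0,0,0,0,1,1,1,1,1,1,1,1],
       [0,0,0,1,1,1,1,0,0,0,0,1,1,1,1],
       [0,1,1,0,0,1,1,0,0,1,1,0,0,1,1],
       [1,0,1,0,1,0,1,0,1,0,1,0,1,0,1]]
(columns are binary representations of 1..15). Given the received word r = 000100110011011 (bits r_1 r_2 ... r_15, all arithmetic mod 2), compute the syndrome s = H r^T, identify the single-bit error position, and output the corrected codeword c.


s = (1, 1, 0, 1)^T, error position = 13, corrected codeword c = 000100110011111

Compute s = H r^T mod 2 one row at a time:
  s_1 = 1 + 0 + 0 + 1 + 1 + 0 + 1 + 1 = 5 ≡ 1 (mod 2).
  s_2 = 1 + 0 + 0 + 1 + 1 + 0 + 1 + 1 = 5 ≡ 1 (mod 2).
  s_3 = 0 + 0 + 0 + 1 + 0 + 1 + 1 + 1 = 4 ≡ 0 (mod 2).
  s_4 = 0 + 0 + 0 + 1 + 0 + 1 + 0 + 1 = 3 ≡ 1 (mod 2).
s = (1, 1, 0, 1)^T — this equals column 13 of H (binary 1101), so error is at position 13.
Correct: flip bit 13 of r = 000100110011011 to get c = 000100110011111.


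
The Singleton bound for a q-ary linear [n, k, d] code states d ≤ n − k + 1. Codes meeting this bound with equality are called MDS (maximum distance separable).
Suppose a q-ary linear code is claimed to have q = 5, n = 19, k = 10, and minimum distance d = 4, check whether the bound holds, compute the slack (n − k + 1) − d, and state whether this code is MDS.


Singleton RHS = n − k + 1 = 10, slack = 6, bound satisfied, not MDS.

Singleton bound: d ≤ n − k + 1.
Here n = 19, k = 10, so n − k + 1 = 10.
Given d = 4, check d ≤ 10: YES.
Slack = (n − k + 1) − d = 6.
The code is NOT MDS (slack = 6 > 0).
Description: the claimed parameters are [19, 10, 4]_5; such a code would be non-MDS.


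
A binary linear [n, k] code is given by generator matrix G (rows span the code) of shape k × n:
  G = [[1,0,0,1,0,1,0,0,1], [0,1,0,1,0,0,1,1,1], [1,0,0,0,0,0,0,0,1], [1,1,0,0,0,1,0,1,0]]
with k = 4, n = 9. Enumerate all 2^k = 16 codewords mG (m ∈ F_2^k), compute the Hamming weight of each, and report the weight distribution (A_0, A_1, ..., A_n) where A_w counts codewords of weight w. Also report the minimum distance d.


Weight distribution: A_0 = 1, A_1 = 1, A_2 = 2, A_3 = 2, A_4 = 5, A_5 = 5. Minimum distance d = 1.

Enumerate all 2^4 = 16 messages m ∈ F_2^4.
For each, compute codeword c = mG in F_2^9, then tally its weight.
  m = 0000 → c = 000000000, weight = 0.
  m = 1000 → c = 100101001, weight = 4.
  m = 0100 → c = 010100111, weight = 5.
  m = 1100 → c = 110001110, weight = 5.
  m = 0010 → c = 100000001, weight = 2.
  m = 1010 → c = 000101000, weight = 2.
  m = 0110 → c = 110100110, weight = 5.
  m = 1110 → c = 010001111, weight = 5.
  m = 0001 → c = 110001010, weight = 4.
  m = 1001 → c = 010100011, weight = 4.
  m = 0101 → c = 100101101, weight = 5.
  m = 1101 → c = 000000100, weight = 1.
  m = 0011 → c = 010001011, weight = 4.
  m = 1011 → c = 110100010, weight = 4.
  m = 0111 → c = 000101100, weight = 3.
  m = 1111 → c = 100000101, weight = 3.
Tally weights:
  weight 0: 1 codewords.
  weight 1: 1 codewords.
  weight 2: 2 codewords.
  weight 3: 2 codewords.
  weight 4: 5 codewords.
  weight 5: 5 codewords.
Minimum distance d = smallest w > 0 with A_w > 0 = 1.
Sanity: Σ A_w = 16 = 2^4 = 16 ✓.


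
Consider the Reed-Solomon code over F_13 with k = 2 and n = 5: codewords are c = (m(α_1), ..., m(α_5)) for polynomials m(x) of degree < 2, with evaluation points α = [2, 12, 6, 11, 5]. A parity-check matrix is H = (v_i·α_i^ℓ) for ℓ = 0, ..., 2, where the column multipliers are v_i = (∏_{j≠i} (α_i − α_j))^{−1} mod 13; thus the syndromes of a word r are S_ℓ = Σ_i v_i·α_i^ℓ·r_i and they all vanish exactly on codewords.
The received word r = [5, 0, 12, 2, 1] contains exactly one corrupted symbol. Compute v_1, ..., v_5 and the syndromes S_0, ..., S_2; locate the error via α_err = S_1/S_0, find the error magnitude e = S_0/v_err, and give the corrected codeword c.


S = (11, 9, 5), error at position 1, error magnitude e = 11, c = [7, 0, 12, 2, 1].

Step 1: column multipliers v_i = (∏_{j≠i}(α_i − α_j))^{−1} mod 13.
  i = 1 (α = 2): (2−12)(2−6)(2−11)(2−5) = (−10)·(−4)·(−9)·(−3) = 1080 ≡ 1, so v_1 = 1^{−1} = 1 (mod 13).
  i = 2 (α = 12): (12−2)(12−6)(12−11)(12−5) = 10·6·1·7 = 420 ≡ 4, so v_2 = 4^{−1} = 10 (mod 13).
  i = 3 (α = 6): (6−2)(6−12)(6−11)(6−5) = 4·(−6)·(−5)·1 = 120 ≡ 3, so v_3 = 3^{−1} = 9 (mod 13).
  i = 4 (α = 11): (11−2)(11−12)(11−6)(11−5) = 9·(−1)·5·6 = −270 ≡ 3, so v_4 = 3^{−1} = 9 (mod 13).
  i = 5 (α = 5): (5−2)(5−12)(5−6)(5−11) = 3·(−7)·(−1)·(−6) = −126 ≡ 4, so v_5 = 4^{−1} = 10 (mod 13).
  v = [1, 10, 9, 9, 10].
Step 2: syndromes of r = [5, 0, 12, 2, 1] (all sums mod 13).
  S_0 = Σ v_i r_i = 1·5 + 10·0 + 9·12 + 9·2 + 10·1 = 141 ≡ 11.
  S_1 = Σ v_i α_i r_i = 1·2·5 + 10·12·0 + 9·6·12 + 9·11·2 + 10·5·1 = 906 ≡ 9.
  α_i^2 mod 13 = [4, 1, 10, 4, 12].
  S_2 = Σ v_i α_i^2 r_i = 1·4·5 + 10·1·0 + 9·10·12 + 9·4·2 + 10·12·1 = 1292 ≡ 5.
  S = (11, 9, 5) ≠ 0, so r is not a codeword (an error is present).
Step 3: locate the error. For a single error e at position i, S_ℓ = v_i·e·α_i^ℓ, so α_err = S_1/S_0.
  S_0^{−1} = 11^{−1} = 6 (mod 13), so α_err = 9·6 = 54 ≡ 2 = α_1. Error position i = 1.
  Consistency check: S_2/S_1 = 5·3 = 15 ≡ 2 = α_err ✓ (single-error assumption holds).
Step 4: error magnitude e = S_0/v_1 = S_0·∏_{j≠1}(α_1 − α_j) = 11·1 = 11 ≡ 11 (mod 13).
Step 5: correct position 1: c_1 = r_1 − e = 5 − 11 ≡ 7 (mod 13). Hence c = [7, 0, 12, 2, 1].
  Check: interpolating c through the α_i gives m(x) = 11 + 11·x (degree < 2) with m(α_i) = c_i for every i, so c is indeed a codeword.


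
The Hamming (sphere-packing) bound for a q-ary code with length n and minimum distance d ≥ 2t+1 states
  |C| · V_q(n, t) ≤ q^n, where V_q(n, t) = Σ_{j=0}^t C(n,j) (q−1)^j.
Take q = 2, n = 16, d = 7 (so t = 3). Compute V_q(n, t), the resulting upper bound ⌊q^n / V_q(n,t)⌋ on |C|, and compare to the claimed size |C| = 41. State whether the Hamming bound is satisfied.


V_q(n, t) = 697, q^n = 65536, Hamming bound = 94, |C| = 41 ≤ bound (satisfied).

Step 1: Compute V_q(n, t) = Σ_{j=0}^3 C(n, j) (q−1)^j.
  j = 0: C(16,0)·(1)^0 = 1·1 = 1.
  j = 1: C(16,1)·(1)^1 = 16·1 = 16.
  j = 2: C(16,2)·(1)^2 = 120·1 = 120.
  j = 3: C(16,3)·(1)^3 = 560·1 = 560.
  V_q(n, t) = 1 + 16 + 120 + 560 = 697.
Step 2: q^n = 2^16 = 65536.
Step 3: Hamming bound ⌊q^n / V_q(n,t)⌋ = ⌊65536/697⌋ = 94.
Step 4: Compare |C| = 41 to 94: satisfied.
The claimed |C| lies below the Hamming bound.


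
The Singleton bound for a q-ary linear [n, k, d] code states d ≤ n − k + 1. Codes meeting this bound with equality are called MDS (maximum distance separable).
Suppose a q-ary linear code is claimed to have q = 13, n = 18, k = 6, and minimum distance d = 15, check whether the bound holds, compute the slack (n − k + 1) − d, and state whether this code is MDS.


Singleton RHS = n − k + 1 = 13, slack = -2, bound violated (no such code; not MDS).

Singleton bound: d ≤ n − k + 1.
Here n = 18, k = 6, so n − k + 1 = 13.
Given d = 15, check d ≤ 13: NO.
Slack = (n − k + 1) − d = -2.
The slack is negative: d = 15 exceeds n − k + 1 = 13 by 2, so the Singleton bound is violated and no linear [18, 6, 15]_13 code can exist. In particular it is not MDS (MDS requires d = n − k + 1 exactly).
Description: the claimed parameters are [18, 6, 15]_13; such a code would be impossible (violates the Singleton bound).


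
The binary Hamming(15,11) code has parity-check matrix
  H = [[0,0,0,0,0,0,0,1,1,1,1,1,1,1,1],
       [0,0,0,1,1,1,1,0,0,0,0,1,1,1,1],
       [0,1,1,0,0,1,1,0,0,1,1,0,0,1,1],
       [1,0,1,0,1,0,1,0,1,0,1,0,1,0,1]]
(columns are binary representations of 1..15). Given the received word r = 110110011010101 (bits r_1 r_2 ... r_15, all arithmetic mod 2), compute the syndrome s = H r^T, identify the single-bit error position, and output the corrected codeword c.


s = (1, 0, 1, 0)^T, error position = 10, corrected codeword c = 110110011110101

Compute s = H r^T mod 2 one row at a time:
  s_1 = 1 + 1 + 0 + 1 + 0 + 1 + 0 + 1 = 5 ≡ 1 (mod 2).
  s_2 = 1 + 1 + 0 + 0 + 0 + 1 + 0 + 1 = 4 ≡ 0 (mod 2).
  s_3 = 1 + 0 + 0 + 0 + 0 + 1 + 0 + 1 = 3 ≡ 1 (mod 2).
  s_4 = 1 + 0 + 1 + 0 + 1 + 1 + 1 + 1 = 6 ≡ 0 (mod 2).
s = (1, 0, 1, 0)^T — this equals column 10 of H (binary 1010), so error is at position 10.
Correct: flip bit 10 of r = 110110011010101 to get c = 110110011110101.


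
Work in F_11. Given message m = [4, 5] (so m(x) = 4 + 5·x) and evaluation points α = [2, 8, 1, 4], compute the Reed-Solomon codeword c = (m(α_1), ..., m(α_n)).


c = [3, 0, 9, 2]

Message polynomial: m(x) = 4 + 5·x (mod 11).
For each evaluation point α_i, compute m(α_i) mod 11:
  α_1 = 2: Horner steps 5 → 3, so m(2) = 3.
  α_2 = 8: Horner steps 5 → 0, so m(8) = 0.
  α_3 = 1: Horner steps 5 → 9, so m(1) = 9.
  α_4 = 4: Horner steps 5 → 2, so m(4) = 2.
Codeword c = [3, 0, 9, 2] ∈ F_11^4.


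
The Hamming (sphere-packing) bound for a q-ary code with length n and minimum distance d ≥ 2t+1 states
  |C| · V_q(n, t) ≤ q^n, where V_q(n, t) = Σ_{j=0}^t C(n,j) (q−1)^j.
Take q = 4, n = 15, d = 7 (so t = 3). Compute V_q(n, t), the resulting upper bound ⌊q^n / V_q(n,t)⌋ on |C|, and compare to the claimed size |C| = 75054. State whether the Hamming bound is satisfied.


V_q(n, t) = 13276, q^n = 1073741824, Hamming bound = 80878, |C| = 75054 ≤ bound (satisfied).

Step 1: Compute V_q(n, t) = Σ_{j=0}^3 C(n, j) (q−1)^j.
  j = 0: C(15,0)·(3)^0 = 1·1 = 1.
  j = 1: C(15,1)·(3)^1 = 15·3 = 45.
  j = 2: C(15,2)·(3)^2 = 105·9 = 945.
  j = 3: C(15,3)·(3)^3 = 455·27 = 12285.
  V_q(n, t) = 1 + 45 + 945 + 12285 = 13276.
Step 2: q^n = 4^15 = 1073741824.
Step 3: Hamming bound ⌊q^n / V_q(n,t)⌋ = ⌊1073741824/13276⌋ = 80878.
Step 4: Compare |C| = 75054 to 80878: satisfied.
The claimed |C| lies below the Hamming bound.


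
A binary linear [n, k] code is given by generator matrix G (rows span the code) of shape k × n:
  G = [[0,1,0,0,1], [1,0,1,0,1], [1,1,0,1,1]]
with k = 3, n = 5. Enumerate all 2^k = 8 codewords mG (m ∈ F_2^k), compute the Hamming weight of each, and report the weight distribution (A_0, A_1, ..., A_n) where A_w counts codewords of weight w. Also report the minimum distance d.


Weight distribution: A_0 = 1, A_2 = 2, A_3 = 4, A_4 = 1. Minimum distance d = 2.

Enumerate all 2^3 = 8 messages m ∈ F_2^3.
For each, compute codeword c = mG in F_2^5, then tally its weight.
  m = 000 → c = 00000, weight = 0.
  m = 100 → c = 01001, weight = 2.
  m = 010 → c = 10101, weight = 3.
  m = 110 → c = 11100, weight = 3.
  m = 001 → c = 11011, weight = 4.
  m = 101 → c = 10010, weight = 2.
  m = 011 → c = 01110, weight = 3.
  m = 111 → c = 00111, weight = 3.
Tally weights:
  weight 0: 1 codewords.
  weight 2: 2 codewords.
  weight 3: 4 codewords.
  weight 4: 1 codewords.
Minimum distance d = smallest w > 0 with A_w > 0 = 2.
Sanity: Σ A_w = 8 = 2^3 = 8 ✓.
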